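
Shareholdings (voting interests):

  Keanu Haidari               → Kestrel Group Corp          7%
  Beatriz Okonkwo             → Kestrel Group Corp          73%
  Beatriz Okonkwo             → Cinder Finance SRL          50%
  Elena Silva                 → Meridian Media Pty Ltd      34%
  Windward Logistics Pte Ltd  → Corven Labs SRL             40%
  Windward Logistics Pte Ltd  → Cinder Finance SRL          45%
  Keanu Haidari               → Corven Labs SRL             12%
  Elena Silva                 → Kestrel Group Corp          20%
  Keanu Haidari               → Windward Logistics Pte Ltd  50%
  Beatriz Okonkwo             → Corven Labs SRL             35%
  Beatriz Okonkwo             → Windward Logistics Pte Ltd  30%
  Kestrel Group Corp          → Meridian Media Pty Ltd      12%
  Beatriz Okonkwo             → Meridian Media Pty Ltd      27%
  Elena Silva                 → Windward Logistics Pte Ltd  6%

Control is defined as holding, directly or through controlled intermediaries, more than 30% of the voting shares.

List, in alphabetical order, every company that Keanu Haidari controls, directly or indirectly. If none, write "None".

Cinder Finance SRL, Corven Labs SRL, Windward Logistics Pte Ltd

Keanu holds 50% of Windward, so Keanu controls Windward.
Windward and Keanu together hold 40% + 12% = 52% of Corven, so Keanu controls Corven.
Windward holds 45% of Cinder, so Keanu controls Cinder.
No other company's threshold is met.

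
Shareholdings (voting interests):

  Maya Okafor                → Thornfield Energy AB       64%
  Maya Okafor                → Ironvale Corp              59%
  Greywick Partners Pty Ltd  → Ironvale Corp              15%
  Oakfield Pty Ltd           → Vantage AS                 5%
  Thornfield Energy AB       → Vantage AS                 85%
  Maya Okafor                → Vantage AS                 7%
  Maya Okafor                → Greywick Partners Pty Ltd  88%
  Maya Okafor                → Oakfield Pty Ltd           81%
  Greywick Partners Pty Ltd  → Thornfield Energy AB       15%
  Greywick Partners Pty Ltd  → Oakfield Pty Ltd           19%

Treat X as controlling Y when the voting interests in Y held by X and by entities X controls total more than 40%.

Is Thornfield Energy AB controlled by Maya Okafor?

Maya holds 88% of Greywick, so Maya controls Greywick.
Greywick and Maya together hold 15% + 64% = 79% of Thornfield, so Maya controls Thornfield.

Yes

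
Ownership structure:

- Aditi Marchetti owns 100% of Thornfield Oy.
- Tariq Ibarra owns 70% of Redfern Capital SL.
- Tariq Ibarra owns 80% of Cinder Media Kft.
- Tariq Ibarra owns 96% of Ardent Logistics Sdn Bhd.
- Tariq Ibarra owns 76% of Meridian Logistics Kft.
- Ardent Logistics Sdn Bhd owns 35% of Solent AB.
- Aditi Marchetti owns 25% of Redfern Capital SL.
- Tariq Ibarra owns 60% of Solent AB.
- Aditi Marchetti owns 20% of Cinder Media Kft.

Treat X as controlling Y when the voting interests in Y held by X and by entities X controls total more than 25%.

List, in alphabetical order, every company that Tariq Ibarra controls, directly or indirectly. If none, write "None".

Tariq holds 80% of Cinder, so Tariq controls Cinder.
Tariq holds 96% of Ardent, so Tariq controls Ardent.
Ardent and Tariq together hold 35% + 60% = 95% of Solent, so Tariq controls Solent.
Tariq holds 70% of Redfern, so Tariq controls Redfern.
Tariq holds 76% of Meridian, so Tariq controls Meridian.
No other company's threshold is met.

Ardent Logistics Sdn Bhd, Cinder Media Kft, Meridian Logistics Kft, Redfern Capital SL, Solent AB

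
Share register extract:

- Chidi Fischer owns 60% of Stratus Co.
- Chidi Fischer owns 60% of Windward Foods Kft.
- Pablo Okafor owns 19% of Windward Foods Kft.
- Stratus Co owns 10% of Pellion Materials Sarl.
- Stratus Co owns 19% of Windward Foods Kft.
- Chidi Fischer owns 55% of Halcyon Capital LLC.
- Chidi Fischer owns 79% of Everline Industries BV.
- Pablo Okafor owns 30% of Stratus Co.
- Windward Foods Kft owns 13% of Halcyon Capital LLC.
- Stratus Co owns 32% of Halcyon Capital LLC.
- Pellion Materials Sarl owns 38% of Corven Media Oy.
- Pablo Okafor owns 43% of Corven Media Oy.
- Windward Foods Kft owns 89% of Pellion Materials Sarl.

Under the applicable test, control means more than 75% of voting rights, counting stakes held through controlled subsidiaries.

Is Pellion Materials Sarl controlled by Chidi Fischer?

No

Chidi holds 79% of Everline, so Chidi controls Everline.
Neither Chidi nor any entity Chidi controls holds any voting interest in Pellion.
So Chidi does not control Pellion.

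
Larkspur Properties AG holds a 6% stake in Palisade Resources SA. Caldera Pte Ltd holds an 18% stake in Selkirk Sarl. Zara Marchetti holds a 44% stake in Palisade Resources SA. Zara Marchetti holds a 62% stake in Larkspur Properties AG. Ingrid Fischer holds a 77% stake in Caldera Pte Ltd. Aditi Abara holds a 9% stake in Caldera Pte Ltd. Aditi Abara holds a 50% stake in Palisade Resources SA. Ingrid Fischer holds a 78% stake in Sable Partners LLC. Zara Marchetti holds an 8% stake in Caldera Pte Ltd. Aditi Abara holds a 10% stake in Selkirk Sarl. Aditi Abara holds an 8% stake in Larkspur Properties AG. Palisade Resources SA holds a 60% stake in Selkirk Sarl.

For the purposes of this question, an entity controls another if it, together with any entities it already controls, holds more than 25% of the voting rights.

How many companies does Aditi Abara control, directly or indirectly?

2

Aditi holds 50% of Palisade, so Aditi controls Palisade.
Palisade and Aditi together hold 60% + 10% = 70% of Selkirk, so Aditi controls Selkirk.
No other company's threshold is met.
Aditi controls 2 companies.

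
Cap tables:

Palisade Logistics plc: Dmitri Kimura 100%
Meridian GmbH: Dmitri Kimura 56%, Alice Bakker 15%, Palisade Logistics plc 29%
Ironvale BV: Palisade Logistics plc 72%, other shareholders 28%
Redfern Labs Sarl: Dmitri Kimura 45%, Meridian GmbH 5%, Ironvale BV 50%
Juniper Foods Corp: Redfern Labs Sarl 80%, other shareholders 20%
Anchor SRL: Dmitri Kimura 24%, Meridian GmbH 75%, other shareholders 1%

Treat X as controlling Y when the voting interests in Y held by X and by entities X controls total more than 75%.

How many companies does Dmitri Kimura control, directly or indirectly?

3

Dmitri holds 100% of Palisade, so Dmitri controls Palisade.
Dmitri and Palisade together hold 56% + 29% = 85% of Meridian, so Dmitri controls Meridian.
Dmitri and Meridian together hold 24% + 75% = 99% of Anchor, so Dmitri controls Anchor.
No other company's threshold is met.
Dmitri controls 3 companies.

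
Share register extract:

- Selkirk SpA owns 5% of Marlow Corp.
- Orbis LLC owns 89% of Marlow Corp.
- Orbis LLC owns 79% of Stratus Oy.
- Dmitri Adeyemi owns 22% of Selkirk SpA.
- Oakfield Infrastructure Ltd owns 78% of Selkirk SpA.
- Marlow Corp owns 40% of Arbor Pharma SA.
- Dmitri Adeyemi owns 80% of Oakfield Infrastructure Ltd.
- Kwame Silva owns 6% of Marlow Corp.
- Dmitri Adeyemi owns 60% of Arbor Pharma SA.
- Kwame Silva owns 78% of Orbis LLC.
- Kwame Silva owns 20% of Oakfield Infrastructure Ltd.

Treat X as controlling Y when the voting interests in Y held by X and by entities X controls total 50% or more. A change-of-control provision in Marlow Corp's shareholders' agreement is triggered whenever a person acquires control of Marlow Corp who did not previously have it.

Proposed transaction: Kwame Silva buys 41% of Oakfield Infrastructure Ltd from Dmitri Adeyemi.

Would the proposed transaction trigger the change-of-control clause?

The purchase adds only to Kwame's holdings (Dmitri's stake shrinks), so Kwame is the only person who could newly come to control Marlow.
Kwame holds 78% of Orbis, so Kwame controls Orbis.
Kwame and Orbis together hold 6% + 89% = 95% of Marlow, so Kwame controls Marlow.
So Kwame already controls Marlow before the transaction.
After the purchase, Kwame's direct stake in Oakfield rises to 20% + 41% = 61%, and Dmitri's stake falls to 39%.
Kwame controlled Marlow already, so this is not a new person acquiring control; every other person's position is unchanged or reduced.
No new person acquires control, so the clause is not triggered.

No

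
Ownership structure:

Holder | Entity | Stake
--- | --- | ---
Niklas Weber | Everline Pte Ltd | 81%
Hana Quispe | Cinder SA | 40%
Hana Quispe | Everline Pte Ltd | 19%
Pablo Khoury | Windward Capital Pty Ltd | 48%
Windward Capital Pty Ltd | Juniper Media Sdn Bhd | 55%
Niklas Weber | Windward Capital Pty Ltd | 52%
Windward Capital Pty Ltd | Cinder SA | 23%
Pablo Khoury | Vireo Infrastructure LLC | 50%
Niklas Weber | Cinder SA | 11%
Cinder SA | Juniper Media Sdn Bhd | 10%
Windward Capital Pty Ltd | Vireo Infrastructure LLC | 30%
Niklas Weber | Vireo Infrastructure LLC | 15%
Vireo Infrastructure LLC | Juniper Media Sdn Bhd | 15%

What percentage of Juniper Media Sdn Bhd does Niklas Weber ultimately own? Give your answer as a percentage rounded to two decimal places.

Niklas reaches Juniper along 5 paths.
Via Cinder: 11% × 10% = 1.1%.
Via Windward → Cinder: 52% × 23% × 10% = 1.196%.
Via Windward: 52% × 55% = 28.6%.
Via Vireo: 15% × 15% = 2.25%.
Via Windward → Vireo: 52% × 30% × 15% = 2.34%.
Total: 1.1% + 1.196% + 28.6% + 2.25% + 2.34% = 35.486%.
Rounded: 35.49%.

35.49%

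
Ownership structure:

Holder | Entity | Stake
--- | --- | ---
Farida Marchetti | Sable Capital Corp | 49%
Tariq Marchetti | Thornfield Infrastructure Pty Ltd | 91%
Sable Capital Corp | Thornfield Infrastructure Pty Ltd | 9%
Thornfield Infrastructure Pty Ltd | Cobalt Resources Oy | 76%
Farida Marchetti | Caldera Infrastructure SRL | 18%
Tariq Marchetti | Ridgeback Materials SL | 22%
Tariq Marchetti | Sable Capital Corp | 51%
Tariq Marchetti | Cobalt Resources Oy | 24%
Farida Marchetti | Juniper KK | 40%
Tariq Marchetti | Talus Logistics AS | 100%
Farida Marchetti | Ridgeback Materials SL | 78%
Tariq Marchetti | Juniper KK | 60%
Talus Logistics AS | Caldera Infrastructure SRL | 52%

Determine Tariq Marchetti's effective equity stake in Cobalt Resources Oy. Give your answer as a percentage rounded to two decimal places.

96.65%

Tariq reaches Cobalt along 3 paths.
Direct stake: 24% = 24%.
Via Thornfield: 91% × 76% = 69.16%.
Via Sable → Thornfield: 51% × 9% × 76% = 3.4884%.
Total: 24% + 69.16% + 3.4884% = 96.6484%.
Rounded: 96.65%.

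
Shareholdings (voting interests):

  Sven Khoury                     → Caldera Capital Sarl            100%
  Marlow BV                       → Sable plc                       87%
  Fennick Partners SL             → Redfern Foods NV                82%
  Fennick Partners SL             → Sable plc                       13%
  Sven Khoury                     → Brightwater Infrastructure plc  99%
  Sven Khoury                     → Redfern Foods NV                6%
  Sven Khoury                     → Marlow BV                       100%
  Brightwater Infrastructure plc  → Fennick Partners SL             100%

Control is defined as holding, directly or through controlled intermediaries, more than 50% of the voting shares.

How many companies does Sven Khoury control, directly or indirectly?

6

Sven holds 100% of Marlow, so Sven controls Marlow.
Sven holds 100% of Caldera, so Sven controls Caldera.
Sven holds 99% of Brightwater, so Sven controls Brightwater.
Brightwater holds 100% of Fennick, so Sven controls Fennick.
Sven and Fennick together hold 6% + 82% = 88% of Redfern, so Sven controls Redfern.
Marlow and Fennick together hold 87% + 13% = 100% of Sable, so Sven controls Sable.
Sven controls 6 companies.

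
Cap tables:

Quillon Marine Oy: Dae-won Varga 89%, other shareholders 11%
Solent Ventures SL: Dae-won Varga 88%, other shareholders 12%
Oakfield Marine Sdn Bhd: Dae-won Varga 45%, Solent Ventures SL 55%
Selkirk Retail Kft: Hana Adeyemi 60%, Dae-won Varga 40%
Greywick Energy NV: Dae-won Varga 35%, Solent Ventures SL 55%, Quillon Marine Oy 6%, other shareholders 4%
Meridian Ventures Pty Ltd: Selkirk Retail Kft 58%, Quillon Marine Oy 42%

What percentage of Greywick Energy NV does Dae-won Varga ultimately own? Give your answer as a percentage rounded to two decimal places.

88.74%

Dae-won reaches Greywick along 3 paths.
Direct stake: 35% = 35%.
Via Solent: 88% × 55% = 48.4%.
Via Quillon: 89% × 6% = 5.34%.
Total: 35% + 48.4% + 5.34% = 88.74%.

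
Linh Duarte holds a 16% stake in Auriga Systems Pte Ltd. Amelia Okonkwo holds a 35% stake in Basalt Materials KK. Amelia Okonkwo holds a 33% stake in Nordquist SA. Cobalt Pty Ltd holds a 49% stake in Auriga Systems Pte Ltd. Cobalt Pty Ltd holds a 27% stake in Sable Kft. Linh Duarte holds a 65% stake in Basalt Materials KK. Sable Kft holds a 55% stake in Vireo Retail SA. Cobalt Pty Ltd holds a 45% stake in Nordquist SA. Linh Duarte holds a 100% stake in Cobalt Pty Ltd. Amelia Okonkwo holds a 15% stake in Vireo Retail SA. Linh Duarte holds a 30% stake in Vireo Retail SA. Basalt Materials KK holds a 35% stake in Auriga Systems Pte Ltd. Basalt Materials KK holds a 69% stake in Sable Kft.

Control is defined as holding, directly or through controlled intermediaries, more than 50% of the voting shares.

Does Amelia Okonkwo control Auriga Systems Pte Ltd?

No

Amelia's largest direct stake is 35% in Basalt, which does not meet the threshold, so Amelia controls no company.
Neither Amelia nor any entity Amelia controls holds any voting interest in Auriga.
So Amelia does not control Auriga.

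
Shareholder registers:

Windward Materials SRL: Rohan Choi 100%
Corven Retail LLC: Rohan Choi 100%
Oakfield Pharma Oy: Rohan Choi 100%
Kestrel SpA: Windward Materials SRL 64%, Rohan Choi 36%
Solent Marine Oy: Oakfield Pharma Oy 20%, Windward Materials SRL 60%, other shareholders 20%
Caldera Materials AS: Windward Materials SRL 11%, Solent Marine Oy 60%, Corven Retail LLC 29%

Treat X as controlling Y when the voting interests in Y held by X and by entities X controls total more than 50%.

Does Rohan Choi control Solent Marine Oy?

Yes

Rohan holds 100% of Oakfield, so Rohan controls Oakfield.
Rohan holds 100% of Windward, so Rohan controls Windward.
Oakfield and Windward together hold 20% + 60% = 80% of Solent, so Rohan controls Solent.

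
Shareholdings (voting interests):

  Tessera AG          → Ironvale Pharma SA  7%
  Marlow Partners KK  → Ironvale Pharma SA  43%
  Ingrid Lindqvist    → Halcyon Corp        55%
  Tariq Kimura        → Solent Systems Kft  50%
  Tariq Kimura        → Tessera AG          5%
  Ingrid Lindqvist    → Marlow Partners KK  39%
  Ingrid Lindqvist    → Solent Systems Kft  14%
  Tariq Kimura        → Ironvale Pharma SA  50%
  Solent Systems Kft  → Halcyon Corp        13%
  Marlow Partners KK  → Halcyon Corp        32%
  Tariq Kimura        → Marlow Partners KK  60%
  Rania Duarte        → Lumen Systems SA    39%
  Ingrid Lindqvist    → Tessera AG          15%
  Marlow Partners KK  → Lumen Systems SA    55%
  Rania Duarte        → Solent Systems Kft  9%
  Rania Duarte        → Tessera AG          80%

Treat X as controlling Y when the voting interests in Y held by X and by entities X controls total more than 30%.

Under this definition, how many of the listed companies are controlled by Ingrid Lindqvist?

4

Ingrid holds 39% of Marlow, so Ingrid controls Marlow.
Marlow and Ingrid together hold 32% + 55% = 87% of Halcyon, so Ingrid controls Halcyon.
Marlow holds 55% of Lumen, so Ingrid controls Lumen.
Marlow holds 43% of Ironvale, so Ingrid controls Ironvale.
No other company's threshold is met.
Ingrid controls 4 companies.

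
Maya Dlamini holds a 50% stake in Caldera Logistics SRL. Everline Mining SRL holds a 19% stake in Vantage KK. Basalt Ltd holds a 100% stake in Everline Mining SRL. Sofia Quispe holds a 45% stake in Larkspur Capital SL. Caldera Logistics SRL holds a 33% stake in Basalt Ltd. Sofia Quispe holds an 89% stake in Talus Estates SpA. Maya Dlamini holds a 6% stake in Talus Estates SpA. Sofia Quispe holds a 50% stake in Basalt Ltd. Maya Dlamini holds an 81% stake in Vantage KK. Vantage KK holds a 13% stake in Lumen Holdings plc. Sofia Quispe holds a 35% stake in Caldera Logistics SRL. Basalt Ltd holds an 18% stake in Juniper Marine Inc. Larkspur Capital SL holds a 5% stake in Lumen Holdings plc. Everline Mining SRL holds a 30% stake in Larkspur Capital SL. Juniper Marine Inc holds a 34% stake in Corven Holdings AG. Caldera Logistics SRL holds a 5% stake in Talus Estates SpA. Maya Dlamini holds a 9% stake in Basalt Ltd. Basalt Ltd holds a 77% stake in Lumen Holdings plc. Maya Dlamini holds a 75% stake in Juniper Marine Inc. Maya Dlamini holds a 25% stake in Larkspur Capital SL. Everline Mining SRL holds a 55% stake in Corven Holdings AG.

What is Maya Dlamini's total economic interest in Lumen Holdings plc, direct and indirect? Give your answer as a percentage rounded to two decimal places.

Maya reaches Lumen along 8 paths.
Via Caldera → Basalt: 50% × 33% × 77% = 12.705%.
Via Basalt: 9% × 77% = 6.93%.
Via Vantage: 81% × 13% = 10.53%.
Via Caldera → Basalt → Everline → Vantage: 50% × 33% × 100% × 19% × 13% = 0.40755%.
Via Basalt → Everline → Vantage: 9% × 100% × 19% × 13% = 0.2223%.
Via Larkspur: 25% × 5% = 1.25%.
Via Caldera → Basalt → Everline → Larkspur: 50% × 33% × 100% × 30% × 5% = 0.2475%.
Via Basalt → Everline → Larkspur: 9% × 100% × 30% × 5% = 0.135%.
Total: 12.705% + 6.93% + 10.53% + 0.40755% + 0.2223% + 1.25% + 0.2475% + 0.135% = 32.42735%.
Rounded: 32.43%.

32.43%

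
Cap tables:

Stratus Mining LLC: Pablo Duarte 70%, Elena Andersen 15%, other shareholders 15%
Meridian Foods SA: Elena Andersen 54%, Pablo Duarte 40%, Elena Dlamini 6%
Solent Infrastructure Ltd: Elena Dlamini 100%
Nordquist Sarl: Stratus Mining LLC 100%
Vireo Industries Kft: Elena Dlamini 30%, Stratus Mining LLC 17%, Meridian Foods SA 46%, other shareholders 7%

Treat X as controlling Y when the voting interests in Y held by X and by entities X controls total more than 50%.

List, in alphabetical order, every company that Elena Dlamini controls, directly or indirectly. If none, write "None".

Solent Infrastructure Ltd

Elena Dlamini holds 100% of Solent, so Elena Dlamini controls Solent.
No other company's threshold is met.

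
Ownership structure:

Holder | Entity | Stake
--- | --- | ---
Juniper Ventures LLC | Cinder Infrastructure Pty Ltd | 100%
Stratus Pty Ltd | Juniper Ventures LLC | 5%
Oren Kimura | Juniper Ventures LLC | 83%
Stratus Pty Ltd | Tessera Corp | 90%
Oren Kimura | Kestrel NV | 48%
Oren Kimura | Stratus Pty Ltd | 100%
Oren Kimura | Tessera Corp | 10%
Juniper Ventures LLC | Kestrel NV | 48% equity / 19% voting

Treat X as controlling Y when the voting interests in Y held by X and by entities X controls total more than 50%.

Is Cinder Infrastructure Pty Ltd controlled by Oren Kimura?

Oren holds 100% of Stratus, so Oren controls Stratus.
Stratus and Oren together hold 5% + 83% = 88% of Juniper, so Oren controls Juniper.
Juniper holds 100% of Cinder, so Oren controls Cinder.

Yes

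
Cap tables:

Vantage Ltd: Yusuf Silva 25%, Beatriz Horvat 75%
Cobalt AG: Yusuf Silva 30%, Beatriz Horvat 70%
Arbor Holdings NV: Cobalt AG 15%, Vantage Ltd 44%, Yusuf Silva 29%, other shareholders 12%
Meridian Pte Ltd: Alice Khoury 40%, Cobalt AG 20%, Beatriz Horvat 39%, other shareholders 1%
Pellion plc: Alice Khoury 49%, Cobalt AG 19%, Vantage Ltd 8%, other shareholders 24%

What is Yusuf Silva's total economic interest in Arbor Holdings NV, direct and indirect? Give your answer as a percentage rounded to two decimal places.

44.50%

Yusuf reaches Arbor along 3 paths.
Via Cobalt: 30% × 15% = 4.5%.
Via Vantage: 25% × 44% = 11%.
Direct stake: 29% = 29%.
Total: 4.5% + 11% + 29% = 44.5%.
Rounded: 44.50%.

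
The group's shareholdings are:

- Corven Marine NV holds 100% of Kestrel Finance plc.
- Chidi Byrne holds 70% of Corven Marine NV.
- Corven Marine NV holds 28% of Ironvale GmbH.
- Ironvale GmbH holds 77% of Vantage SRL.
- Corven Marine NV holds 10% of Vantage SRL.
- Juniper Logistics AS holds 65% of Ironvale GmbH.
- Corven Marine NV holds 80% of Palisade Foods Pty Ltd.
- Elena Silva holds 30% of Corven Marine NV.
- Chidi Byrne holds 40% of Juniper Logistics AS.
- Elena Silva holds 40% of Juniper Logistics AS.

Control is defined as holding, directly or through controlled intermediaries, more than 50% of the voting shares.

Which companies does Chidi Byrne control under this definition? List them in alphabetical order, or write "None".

Corven Marine NV, Kestrel Finance plc, Palisade Foods Pty Ltd

Chidi holds 70% of Corven, so Chidi controls Corven.
Corven holds 80% of Palisade, so Chidi controls Palisade.
Corven holds 100% of Kestrel, so Chidi controls Kestrel.
No other company's threshold is met.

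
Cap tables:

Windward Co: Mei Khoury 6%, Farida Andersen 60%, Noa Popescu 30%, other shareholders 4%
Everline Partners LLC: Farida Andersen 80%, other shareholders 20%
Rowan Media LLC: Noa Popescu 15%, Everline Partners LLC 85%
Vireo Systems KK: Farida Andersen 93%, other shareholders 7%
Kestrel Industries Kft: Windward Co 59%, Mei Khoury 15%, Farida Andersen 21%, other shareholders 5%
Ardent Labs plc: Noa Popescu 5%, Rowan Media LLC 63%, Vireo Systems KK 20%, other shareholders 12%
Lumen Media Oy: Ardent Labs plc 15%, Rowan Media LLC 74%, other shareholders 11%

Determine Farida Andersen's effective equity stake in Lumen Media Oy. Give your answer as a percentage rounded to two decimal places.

59.54%

Farida reaches Lumen along 3 paths.
Via Everline → Rowan → Ardent: 80% × 85% × 63% × 15% = 6.426%.
Via Vireo → Ardent: 93% × 20% × 15% = 2.79%.
Via Everline → Rowan: 80% × 85% × 74% = 50.32%.
Total: 6.426% + 2.79% + 50.32% = 59.536%.
Rounded: 59.54%.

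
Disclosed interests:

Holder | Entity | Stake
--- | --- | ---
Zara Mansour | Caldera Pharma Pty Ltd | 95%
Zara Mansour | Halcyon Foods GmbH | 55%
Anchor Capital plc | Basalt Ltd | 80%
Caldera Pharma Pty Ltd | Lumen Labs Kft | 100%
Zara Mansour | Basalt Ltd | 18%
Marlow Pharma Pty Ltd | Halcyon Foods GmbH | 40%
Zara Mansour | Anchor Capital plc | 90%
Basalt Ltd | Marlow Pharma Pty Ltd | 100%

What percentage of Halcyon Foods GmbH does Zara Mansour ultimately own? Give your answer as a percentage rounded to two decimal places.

91.00%

Zara reaches Halcyon along 3 paths.
Via Basalt → Marlow: 18% × 100% × 40% = 7.2%.
Via Anchor → Basalt → Marlow: 90% × 80% × 100% × 40% = 28.8%.
Direct stake: 55% = 55%.
Total: 7.2% + 28.8% + 55% = 91%.
Rounded: 91.00%.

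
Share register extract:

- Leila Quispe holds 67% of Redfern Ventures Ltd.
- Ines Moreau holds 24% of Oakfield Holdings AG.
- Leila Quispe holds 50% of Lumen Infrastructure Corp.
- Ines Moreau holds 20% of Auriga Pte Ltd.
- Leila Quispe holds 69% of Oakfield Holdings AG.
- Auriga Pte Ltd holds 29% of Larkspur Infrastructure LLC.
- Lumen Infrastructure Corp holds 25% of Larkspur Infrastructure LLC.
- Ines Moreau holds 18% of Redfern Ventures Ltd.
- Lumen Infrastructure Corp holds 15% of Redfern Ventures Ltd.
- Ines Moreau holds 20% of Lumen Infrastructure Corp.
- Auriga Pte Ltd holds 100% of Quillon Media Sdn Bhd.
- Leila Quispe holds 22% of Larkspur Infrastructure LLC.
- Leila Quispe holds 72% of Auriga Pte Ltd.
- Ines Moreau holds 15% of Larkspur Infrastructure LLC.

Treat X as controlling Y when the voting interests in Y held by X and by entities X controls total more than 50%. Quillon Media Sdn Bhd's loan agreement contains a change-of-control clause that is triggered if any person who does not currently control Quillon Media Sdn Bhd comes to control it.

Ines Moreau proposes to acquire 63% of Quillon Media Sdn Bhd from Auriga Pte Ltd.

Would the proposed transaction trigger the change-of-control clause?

Yes

The purchase adds only to Ines's holdings (Auriga's stake shrinks), so Ines is the only person who could newly come to control Quillon.
Ines's largest direct stake is 24% in Oakfield, which does not meet the threshold, so Ines controls no company.
Neither Ines nor any entity Ines controls holds any voting interest in Quillon.
So before the transaction, Ines does not control Quillon.
After the purchase, Ines holds 63% of Quillon directly, and Auriga's stake falls to 37%.
Ines holds 63% of Quillon, so Ines controls Quillon.
Ines did not control Quillon before and does after, so the clause is triggered.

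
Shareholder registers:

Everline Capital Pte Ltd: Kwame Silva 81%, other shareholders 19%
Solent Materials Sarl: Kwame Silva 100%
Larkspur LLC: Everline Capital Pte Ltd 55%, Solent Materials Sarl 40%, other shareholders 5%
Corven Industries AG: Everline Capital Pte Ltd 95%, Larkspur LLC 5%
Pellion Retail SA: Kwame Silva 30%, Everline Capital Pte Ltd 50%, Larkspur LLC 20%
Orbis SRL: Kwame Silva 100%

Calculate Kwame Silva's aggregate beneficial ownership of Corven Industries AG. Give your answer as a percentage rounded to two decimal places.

Kwame reaches Corven along 3 paths.
Via Everline: 81% × 95% = 76.95%.
Via Everline → Larkspur: 81% × 55% × 5% = 2.2275%.
Via Solent → Larkspur: 100% × 40% × 5% = 2%.
Total: 76.95% + 2.2275% + 2% = 81.1775%.
Rounded: 81.18%.

81.18%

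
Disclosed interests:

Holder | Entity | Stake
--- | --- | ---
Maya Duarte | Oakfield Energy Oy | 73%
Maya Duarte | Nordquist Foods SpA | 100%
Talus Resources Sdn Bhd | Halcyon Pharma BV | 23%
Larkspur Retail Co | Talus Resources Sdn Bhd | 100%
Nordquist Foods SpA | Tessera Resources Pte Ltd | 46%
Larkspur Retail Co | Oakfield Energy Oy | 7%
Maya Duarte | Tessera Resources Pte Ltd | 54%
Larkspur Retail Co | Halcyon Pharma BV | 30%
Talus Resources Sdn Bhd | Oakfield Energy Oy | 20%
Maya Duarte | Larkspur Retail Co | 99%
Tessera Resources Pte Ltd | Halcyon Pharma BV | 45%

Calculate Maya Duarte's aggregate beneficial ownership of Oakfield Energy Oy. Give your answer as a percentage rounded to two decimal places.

Maya reaches Oakfield along 3 paths.
Direct stake: 73% = 73%.
Via Larkspur → Talus: 99% × 100% × 20% = 19.8%.
Via Larkspur: 99% × 7% = 6.93%.
Total: 73% + 19.8% + 6.93% = 99.73%.

99.73%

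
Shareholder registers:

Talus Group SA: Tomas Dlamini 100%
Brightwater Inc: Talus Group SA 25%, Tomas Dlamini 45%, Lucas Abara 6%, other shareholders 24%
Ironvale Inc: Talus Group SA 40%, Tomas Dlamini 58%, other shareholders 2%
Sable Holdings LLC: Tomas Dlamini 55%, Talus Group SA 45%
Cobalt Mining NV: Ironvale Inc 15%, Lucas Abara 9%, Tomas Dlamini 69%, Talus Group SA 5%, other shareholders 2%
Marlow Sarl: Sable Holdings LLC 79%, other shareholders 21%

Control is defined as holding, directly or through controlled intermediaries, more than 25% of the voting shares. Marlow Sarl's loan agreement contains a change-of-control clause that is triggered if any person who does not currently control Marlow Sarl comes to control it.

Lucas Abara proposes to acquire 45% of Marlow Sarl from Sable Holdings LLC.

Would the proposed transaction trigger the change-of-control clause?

The purchase adds only to Lucas's holdings (Sable's stake shrinks), so Lucas is the only person who could newly come to control Marlow.
Lucas's largest direct stake is 9% in Cobalt, which does not meet the threshold, so Lucas controls no company.
Neither Lucas nor any entity Lucas controls holds any voting interest in Marlow.
So before the transaction, Lucas does not control Marlow.
After the purchase, Lucas holds 45% of Marlow directly, and Sable's stake falls to 34%.
Lucas holds 45% of Marlow, so Lucas controls Marlow.
Lucas did not control Marlow before and does after, so the clause is triggered.

Yes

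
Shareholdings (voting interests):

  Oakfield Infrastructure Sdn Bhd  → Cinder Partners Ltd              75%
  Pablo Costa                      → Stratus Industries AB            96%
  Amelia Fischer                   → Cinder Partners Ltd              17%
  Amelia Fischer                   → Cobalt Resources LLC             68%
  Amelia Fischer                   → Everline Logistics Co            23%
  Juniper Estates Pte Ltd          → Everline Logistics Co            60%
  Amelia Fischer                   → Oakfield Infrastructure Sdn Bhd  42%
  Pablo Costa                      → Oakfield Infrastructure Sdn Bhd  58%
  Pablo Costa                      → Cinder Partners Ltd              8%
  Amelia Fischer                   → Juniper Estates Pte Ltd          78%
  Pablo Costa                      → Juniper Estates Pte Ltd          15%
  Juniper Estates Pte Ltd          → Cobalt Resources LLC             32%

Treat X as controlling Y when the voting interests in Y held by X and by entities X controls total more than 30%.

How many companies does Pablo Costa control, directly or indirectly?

Pablo holds 58% of Oakfield, so Pablo controls Oakfield.
Pablo and Oakfield together hold 8% + 75% = 83% of Cinder, so Pablo controls Cinder.
Pablo holds 96% of Stratus, so Pablo controls Stratus.
No other company's threshold is met.
Pablo controls 3 companies.

3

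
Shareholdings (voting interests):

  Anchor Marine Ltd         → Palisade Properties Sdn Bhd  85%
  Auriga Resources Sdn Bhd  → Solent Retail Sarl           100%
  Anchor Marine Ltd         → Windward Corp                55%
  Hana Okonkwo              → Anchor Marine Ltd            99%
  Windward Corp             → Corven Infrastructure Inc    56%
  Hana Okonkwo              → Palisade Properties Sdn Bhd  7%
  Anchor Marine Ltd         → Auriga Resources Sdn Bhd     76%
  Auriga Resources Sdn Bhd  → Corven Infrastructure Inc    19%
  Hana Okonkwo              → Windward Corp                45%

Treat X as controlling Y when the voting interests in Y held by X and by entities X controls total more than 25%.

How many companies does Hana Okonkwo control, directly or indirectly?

6

Hana holds 99% of Anchor, so Hana controls Anchor.
Hana and Anchor together hold 45% + 55% = 100% of Windward, so Hana controls Windward.
Anchor and Hana together hold 85% + 7% = 92% of Palisade, so Hana controls Palisade.
Anchor holds 76% of Auriga, so Hana controls Auriga.
Windward and Auriga together hold 56% + 19% = 75% of Corven, so Hana controls Corven.
Auriga holds 100% of Solent, so Hana controls Solent.
Hana controls 6 companies.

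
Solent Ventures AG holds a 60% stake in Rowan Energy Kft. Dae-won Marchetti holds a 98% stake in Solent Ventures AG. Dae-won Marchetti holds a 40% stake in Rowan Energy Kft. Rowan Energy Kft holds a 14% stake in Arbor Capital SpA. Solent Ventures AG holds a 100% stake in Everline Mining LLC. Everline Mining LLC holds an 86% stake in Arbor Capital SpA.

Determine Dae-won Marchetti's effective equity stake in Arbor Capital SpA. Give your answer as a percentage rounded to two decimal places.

98.11%

Dae-won reaches Arbor along 3 paths.
Via Solent → Everline: 98% × 100% × 86% = 84.28%.
Via Rowan: 40% × 14% = 5.6%.
Via Solent → Rowan: 98% × 60% × 14% = 8.232%.
Total: 84.28% + 5.6% + 8.232% = 98.112%.
Rounded: 98.11%.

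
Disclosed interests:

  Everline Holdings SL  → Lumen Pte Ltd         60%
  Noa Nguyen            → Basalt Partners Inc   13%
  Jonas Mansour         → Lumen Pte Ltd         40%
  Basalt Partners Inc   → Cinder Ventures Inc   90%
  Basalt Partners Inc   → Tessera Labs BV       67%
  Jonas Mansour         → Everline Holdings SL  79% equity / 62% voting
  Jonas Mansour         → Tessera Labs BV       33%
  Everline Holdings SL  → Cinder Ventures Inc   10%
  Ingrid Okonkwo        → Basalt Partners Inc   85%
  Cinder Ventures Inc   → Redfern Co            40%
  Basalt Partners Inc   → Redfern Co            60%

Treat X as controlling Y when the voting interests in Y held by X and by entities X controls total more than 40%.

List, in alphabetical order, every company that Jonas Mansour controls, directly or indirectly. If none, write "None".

Everline Holdings SL, Lumen Pte Ltd

Jonas holds 62% of Everline, so Jonas controls Everline.
Jonas and Everline together hold 40% + 60% = 100% of Lumen, so Jonas controls Lumen.
No other company's threshold is met.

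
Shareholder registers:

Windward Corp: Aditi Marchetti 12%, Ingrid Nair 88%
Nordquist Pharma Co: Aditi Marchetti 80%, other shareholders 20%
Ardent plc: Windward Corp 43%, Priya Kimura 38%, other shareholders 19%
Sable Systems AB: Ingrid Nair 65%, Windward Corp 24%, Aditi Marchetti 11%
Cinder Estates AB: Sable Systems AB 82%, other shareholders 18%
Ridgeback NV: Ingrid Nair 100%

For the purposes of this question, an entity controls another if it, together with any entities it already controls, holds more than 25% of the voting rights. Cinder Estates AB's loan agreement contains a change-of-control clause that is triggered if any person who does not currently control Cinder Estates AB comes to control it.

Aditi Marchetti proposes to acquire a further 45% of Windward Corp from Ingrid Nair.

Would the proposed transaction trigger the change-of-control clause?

The purchase adds only to Aditi's holdings (Ingrid's stake shrinks), so Aditi is the only person who could newly come to control Cinder.
Aditi holds 80% of Nordquist, so Aditi controls Nordquist.
Neither Aditi nor any entity Aditi controls holds any voting interest in Cinder.
So before the transaction, Aditi does not control Cinder.
After the purchase, Aditi's direct stake in Windward rises to 12% + 45% = 57%, and Ingrid's stake falls to 43%.
Aditi holds 57% of Windward, so Aditi controls Windward.
Windward and Aditi together hold 24% + 11% = 35% of Sable, so Aditi controls Sable.
Sable holds 82% of Cinder, so Aditi controls Cinder.
Aditi did not control Cinder before and does after, so the clause is triggered.

Yes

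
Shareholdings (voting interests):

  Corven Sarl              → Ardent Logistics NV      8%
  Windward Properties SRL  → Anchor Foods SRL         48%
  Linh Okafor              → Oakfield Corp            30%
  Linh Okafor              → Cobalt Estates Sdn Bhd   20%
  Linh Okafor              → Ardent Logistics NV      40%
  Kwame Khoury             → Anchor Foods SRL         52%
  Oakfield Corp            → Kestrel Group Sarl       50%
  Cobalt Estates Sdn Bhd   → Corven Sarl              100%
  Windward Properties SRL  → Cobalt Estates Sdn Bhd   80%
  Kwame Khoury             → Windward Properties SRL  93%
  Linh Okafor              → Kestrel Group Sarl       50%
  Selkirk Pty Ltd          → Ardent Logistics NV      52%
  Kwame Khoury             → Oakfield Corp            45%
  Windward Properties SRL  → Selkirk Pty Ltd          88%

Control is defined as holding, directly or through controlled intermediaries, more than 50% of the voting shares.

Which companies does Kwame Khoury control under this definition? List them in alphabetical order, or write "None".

Anchor Foods SRL, Ardent Logistics NV, Cobalt Estates Sdn Bhd, Corven Sarl, Selkirk Pty Ltd, Windward Properties SRL

Kwame holds 93% of Windward, so Kwame controls Windward.
Windward holds 88% of Selkirk, so Kwame controls Selkirk.
Windward holds 80% of Cobalt, so Kwame controls Cobalt.
Kwame and Windward together hold 52% + 48% = 100% of Anchor, so Kwame controls Anchor.
Cobalt holds 100% of Corven, so Kwame controls Corven.
Selkirk and Corven together hold 52% + 8% = 60% of Ardent, so Kwame controls Ardent.
No other company's threshold is met.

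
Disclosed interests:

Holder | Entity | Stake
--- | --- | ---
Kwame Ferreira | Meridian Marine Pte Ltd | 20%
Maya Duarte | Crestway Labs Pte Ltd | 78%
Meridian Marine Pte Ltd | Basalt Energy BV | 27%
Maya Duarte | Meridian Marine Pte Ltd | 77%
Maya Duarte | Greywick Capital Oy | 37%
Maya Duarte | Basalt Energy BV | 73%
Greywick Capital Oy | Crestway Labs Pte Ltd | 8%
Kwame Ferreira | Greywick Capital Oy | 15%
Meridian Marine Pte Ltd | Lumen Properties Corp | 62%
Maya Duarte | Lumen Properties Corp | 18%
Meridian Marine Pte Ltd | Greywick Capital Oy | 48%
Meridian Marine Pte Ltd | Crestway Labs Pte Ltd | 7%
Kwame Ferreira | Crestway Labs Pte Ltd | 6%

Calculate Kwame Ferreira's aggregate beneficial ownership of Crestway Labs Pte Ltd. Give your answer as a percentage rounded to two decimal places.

Kwame reaches Crestway along 4 paths.
Direct stake: 6% = 6%.
Via Meridian: 20% × 7% = 1.4%.
Via Greywick: 15% × 8% = 1.2%.
Via Meridian → Greywick: 20% × 48% × 8% = 0.768%.
Total: 6% + 1.4% + 1.2% + 0.768% = 9.368%.
Rounded: 9.37%.

9.37%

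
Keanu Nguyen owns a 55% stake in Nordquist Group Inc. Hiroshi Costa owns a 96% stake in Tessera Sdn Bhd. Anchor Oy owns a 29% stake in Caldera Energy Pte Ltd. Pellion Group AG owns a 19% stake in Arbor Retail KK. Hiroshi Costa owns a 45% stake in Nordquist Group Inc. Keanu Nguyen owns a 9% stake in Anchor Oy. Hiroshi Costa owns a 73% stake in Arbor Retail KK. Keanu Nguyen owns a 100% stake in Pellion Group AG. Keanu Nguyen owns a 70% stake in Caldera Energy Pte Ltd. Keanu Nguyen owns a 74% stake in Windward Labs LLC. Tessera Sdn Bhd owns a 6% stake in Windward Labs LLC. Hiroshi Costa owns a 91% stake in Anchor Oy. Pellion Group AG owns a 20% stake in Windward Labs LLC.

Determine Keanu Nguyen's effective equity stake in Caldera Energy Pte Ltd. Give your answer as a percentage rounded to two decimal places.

Keanu reaches Caldera along 2 paths.
Via Anchor: 9% × 29% = 2.61%.
Direct stake: 70% = 70%.
Total: 2.61% + 70% = 72.61%.

72.61%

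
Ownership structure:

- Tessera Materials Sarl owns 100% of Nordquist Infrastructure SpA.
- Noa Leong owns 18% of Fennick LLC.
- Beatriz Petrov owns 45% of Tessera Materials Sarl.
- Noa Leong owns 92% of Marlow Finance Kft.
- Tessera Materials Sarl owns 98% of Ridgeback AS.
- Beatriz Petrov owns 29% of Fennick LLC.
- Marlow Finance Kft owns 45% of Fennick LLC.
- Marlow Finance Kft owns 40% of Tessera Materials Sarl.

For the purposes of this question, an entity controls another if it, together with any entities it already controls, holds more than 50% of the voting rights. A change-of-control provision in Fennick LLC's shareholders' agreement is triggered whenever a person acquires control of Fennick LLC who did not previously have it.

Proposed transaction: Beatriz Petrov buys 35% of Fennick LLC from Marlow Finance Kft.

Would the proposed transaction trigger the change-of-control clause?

The purchase adds only to Beatriz's holdings (Marlow's stake shrinks), so Beatriz is the only person who could newly come to control Fennick.
Beatriz's largest direct stake is 45% in Tessera, which does not meet the threshold, so Beatriz controls no company.
In Fennick, Beatriz's side holds only 29%, not > 50%.
So before the transaction, Beatriz does not control Fennick.
After the purchase, Beatriz's direct stake in Fennick rises to 29% + 35% = 64%, and Marlow's stake falls to 10%.
Beatriz holds 64% of Fennick, so Beatriz controls Fennick.
Beatriz did not control Fennick before and does after, so the clause is triggered.

Yes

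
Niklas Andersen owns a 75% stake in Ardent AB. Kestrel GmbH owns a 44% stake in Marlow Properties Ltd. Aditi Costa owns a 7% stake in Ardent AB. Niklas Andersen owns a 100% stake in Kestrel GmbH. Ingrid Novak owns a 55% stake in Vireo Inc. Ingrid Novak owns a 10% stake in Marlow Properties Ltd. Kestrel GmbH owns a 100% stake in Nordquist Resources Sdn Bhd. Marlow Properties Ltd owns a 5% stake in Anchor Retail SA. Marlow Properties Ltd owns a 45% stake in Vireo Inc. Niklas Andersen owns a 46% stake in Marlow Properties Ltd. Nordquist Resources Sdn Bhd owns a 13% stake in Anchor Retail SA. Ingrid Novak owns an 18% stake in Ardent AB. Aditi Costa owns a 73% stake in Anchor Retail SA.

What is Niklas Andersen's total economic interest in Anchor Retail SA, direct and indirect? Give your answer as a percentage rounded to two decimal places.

17.50%

Niklas reaches Anchor along 3 paths.
Via Marlow: 46% × 5% = 2.3%.
Via Kestrel → Marlow: 100% × 44% × 5% = 2.2%.
Via Kestrel → Nordquist: 100% × 100% × 13% = 13%.
Total: 2.3% + 2.2% + 13% = 17.5%.
Rounded: 17.50%.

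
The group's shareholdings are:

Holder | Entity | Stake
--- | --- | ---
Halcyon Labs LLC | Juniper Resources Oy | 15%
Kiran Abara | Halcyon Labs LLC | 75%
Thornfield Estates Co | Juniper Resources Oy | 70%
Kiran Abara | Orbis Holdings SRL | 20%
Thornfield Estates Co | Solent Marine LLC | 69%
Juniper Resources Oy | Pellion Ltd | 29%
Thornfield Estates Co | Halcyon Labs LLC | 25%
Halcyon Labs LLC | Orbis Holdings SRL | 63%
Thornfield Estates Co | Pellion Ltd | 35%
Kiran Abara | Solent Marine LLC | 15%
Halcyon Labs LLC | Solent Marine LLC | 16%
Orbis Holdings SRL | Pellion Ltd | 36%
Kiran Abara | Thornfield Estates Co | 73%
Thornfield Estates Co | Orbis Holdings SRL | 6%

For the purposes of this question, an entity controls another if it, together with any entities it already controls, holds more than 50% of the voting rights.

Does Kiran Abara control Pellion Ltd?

Yes

Kiran holds 73% of Thornfield, so Kiran controls Thornfield.
Thornfield and Kiran together hold 25% + 75% = 100% of Halcyon, so Kiran controls Halcyon.
Halcyon and Thornfield together hold 15% + 70% = 85% of Juniper, so Kiran controls Juniper.
Thornfield and Halcyon and Kiran together hold 6% + 63% + 20% = 89% of Orbis, so Kiran controls Orbis.
Juniper and Thornfield and Orbis together hold 29% + 35% + 36% = 100% of Pellion, so Kiran controls Pellion.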